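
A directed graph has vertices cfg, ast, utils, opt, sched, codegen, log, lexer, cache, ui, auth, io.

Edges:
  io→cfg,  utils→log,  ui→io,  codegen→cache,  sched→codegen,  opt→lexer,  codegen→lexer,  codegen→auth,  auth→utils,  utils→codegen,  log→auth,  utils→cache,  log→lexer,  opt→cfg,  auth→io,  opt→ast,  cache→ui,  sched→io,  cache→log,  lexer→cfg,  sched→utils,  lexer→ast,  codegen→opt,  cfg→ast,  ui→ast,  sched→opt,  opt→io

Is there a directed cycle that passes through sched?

No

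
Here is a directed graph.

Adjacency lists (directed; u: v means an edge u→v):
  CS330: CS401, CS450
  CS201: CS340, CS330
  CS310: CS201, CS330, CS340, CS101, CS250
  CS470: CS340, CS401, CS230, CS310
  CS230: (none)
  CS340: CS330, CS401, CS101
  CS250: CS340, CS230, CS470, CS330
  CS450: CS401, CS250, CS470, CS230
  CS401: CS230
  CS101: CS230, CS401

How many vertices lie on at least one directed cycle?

7

A vertex is on a directed cycle iff it belongs to a strongly connected component of size ≥ 2 (or has a self-loop).
The vertices on cycles are {CS201, CS250, CS310, CS330, CS340, CS450, CS470} — 7 in total.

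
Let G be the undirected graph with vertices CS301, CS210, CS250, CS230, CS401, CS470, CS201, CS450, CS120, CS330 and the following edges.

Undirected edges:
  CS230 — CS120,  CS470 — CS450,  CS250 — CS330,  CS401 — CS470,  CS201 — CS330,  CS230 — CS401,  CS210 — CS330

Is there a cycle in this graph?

No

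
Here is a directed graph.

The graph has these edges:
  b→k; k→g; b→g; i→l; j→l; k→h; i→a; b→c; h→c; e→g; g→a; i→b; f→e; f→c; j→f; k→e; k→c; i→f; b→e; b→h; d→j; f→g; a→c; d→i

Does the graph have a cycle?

No

DFS with white/gray/black marking, starting from a:
a gray
  c gray
  c black
a black
b gray
  k gray
    h gray
      h→c: c black — skip
    h black
    g gray
      g→a: a black — skip
    g black
    k→c: c black — skip
    e gray
      e→g: g black — skip
    e black
  k black
  b→e: e black — skip
  b→g: g black — skip
  b→c: c black — skip
  b→h: h black — skip
b black
d gray
  i gray
    i→b: b black — skip
    i→a: a black — skip
    f gray
      f→g: g black — skip
      f→e: e black — skip
      f→c: c black — skip
    f black
    l gray
    l black
  i black
  j gray
    j→f: f black — skip
    j→l: l black — skip
  j black
d black
Every edge goes to a white or black vertex — no back edge, so the graph is acyclic.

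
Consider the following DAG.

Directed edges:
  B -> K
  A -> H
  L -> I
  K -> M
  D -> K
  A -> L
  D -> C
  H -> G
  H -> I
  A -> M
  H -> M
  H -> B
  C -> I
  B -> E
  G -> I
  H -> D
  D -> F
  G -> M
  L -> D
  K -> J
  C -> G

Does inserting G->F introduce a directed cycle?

No

Adding G→F creates a cycle iff F can already reach G.
Explore from F: no path reaches G. The graph stays acyclic.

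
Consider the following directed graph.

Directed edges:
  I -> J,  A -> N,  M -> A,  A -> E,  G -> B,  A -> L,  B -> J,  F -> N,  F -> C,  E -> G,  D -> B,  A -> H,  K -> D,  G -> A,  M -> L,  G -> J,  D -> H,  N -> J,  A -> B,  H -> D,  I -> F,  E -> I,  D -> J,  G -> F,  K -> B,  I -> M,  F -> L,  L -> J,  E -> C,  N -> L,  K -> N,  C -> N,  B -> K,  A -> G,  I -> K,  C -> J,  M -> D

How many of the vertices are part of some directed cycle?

A vertex is on a directed cycle iff it belongs to a strongly connected component of size ≥ 2 (or has a self-loop).
The vertices on cycles are {A, B, D, E, G, H, I, K, M} — 9 in total.

9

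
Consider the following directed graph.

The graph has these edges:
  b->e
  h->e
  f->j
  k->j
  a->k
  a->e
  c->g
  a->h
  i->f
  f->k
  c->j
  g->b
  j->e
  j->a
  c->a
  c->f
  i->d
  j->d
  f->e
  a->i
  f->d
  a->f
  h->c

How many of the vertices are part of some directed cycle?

7

A vertex is on a directed cycle iff it belongs to a strongly connected component of size ≥ 2 (or has a self-loop).
The vertices on cycles are {a, c, f, h, i, j, k} — 7 in total.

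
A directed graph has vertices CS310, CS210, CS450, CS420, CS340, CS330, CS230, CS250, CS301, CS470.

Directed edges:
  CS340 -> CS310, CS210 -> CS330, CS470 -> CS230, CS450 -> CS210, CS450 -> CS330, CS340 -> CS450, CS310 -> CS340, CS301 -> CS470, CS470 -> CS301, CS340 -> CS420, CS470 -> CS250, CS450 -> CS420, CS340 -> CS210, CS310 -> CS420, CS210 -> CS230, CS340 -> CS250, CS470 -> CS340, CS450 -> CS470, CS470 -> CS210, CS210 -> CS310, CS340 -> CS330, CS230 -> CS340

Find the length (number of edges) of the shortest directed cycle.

2

For each vertex v, BFS finds the shortest path from v back to v.
The shortest such closed walk is CS470 → CS301 → CS470, length 2.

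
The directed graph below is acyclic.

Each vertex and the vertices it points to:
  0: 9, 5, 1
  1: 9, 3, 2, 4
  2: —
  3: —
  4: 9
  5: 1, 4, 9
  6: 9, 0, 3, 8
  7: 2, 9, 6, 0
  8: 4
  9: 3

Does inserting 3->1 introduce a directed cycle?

Adding 3→1 creates a cycle iff 1 can already reach 3.
Path from 1: 1 → 3.
So 1 → … → 3 → 1 is a cycle.

Yes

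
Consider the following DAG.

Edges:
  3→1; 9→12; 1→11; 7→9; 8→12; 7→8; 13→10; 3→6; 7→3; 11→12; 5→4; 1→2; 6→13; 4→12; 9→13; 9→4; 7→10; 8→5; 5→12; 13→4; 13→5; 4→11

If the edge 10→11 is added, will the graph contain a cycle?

Adding 10→11 creates a cycle iff 11 can already reach 10.
Explore from 11: no path reaches 10. The graph stays acyclic.

No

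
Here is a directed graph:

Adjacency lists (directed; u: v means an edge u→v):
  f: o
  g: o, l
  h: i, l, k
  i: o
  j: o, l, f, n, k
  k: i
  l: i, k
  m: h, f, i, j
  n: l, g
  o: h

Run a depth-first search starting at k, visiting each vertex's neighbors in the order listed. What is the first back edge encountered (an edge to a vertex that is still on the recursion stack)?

DFS from k (visiting each vertex's neighbors in the order listed); mark gray on enter, black on exit:
k gray
  i gray
    o gray
      h gray
        h→i: i is gray → back edge
First back edge: h → i.

h->i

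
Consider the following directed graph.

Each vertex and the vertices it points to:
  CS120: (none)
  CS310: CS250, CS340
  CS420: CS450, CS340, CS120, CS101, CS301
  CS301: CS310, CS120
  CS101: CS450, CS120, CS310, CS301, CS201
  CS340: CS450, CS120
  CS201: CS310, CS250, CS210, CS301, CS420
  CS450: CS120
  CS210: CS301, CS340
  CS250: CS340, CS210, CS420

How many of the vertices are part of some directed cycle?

7

A vertex is on a directed cycle iff it belongs to a strongly connected component of size ≥ 2 (or has a self-loop).
The vertices on cycles are {CS101, CS201, CS210, CS250, CS301, CS310, CS420} — 7 in total.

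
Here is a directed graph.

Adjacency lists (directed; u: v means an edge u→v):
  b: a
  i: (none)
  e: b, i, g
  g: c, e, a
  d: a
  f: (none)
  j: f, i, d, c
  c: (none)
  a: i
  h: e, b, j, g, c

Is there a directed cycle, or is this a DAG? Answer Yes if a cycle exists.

Yes

DFS with white/gray/black marking, starting from g:
g gray
  c gray
  c black
  e gray
    b gray
      a gray
        i gray
        i black
      a black
    b black
    e→i: i black — skip
    e→g: g is gray → back edge
Back edge found, so a cycle exists: g → e → g.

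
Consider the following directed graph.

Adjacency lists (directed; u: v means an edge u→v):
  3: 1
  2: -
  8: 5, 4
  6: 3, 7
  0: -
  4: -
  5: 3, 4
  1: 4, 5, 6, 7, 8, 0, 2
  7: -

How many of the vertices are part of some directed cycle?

A vertex is on a directed cycle iff it belongs to a strongly connected component of size ≥ 2 (or has a self-loop).
The vertices on cycles are {1, 3, 5, 6, 8} — 5 in total.

5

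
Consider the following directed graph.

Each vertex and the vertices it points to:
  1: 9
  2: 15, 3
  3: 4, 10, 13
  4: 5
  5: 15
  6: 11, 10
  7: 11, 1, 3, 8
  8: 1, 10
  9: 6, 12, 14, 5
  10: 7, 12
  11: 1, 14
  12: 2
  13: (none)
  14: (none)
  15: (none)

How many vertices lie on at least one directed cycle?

A vertex is on a directed cycle iff it belongs to a strongly connected component of size ≥ 2 (or has a self-loop).
The vertices on cycles are {1, 2, 3, 6, 7, 8, 9, 10, 11, 12} — 10 in total.

10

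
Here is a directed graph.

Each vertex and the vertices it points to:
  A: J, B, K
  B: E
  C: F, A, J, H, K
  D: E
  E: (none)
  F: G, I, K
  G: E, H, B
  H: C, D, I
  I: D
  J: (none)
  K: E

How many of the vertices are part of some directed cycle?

4

A vertex is on a directed cycle iff it belongs to a strongly connected component of size ≥ 2 (or has a self-loop).
The vertices on cycles are {C, F, G, H} — 4 in total.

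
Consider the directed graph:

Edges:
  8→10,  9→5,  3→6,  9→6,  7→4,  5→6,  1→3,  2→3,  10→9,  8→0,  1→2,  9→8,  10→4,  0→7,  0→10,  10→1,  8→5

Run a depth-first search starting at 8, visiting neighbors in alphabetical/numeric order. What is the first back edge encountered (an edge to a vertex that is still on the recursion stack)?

9->8

DFS from 8 (visiting neighbors in alphabetical/numeric order); mark gray on enter, black on exit:
8 gray
  0 gray
    7 gray
      4 gray
      4 black
    7 black
    10 gray
      1 gray
        2 gray
          3 gray
            6 gray
            6 black
          3 black
        2 black
        1→3: 3 black — skip
      1 black
      10→4: 4 black — skip
      9 gray
        5 gray
          5→6: 6 black — skip
        5 black
        9→6: 6 black — skip
        9→8: 8 is gray → back edge
First back edge: 9 → 8.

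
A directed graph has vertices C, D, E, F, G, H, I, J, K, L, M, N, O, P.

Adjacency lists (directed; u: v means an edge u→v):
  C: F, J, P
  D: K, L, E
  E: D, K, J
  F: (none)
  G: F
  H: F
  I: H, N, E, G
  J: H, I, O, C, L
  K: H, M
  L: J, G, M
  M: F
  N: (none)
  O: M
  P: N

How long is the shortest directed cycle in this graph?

2

For each vertex v, BFS finds the shortest path from v back to v.
The shortest such closed walk is D → E → D, length 2.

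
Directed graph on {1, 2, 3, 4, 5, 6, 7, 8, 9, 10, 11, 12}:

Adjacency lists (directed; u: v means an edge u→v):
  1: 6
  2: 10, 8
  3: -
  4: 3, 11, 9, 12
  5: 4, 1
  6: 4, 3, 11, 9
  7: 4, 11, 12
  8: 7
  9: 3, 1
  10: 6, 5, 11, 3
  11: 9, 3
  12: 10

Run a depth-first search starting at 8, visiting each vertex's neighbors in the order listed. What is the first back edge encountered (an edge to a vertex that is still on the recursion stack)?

6→4

DFS from 8 (visiting each vertex's neighbors in the order listed); mark gray on enter, black on exit:
8 gray
  7 gray
    4 gray
      3 gray
      3 black
      11 gray
        9 gray
          9→3: 3 black — skip
          1 gray
            6 gray
              6→4: 4 is gray → back edge
First back edge: 6 → 4.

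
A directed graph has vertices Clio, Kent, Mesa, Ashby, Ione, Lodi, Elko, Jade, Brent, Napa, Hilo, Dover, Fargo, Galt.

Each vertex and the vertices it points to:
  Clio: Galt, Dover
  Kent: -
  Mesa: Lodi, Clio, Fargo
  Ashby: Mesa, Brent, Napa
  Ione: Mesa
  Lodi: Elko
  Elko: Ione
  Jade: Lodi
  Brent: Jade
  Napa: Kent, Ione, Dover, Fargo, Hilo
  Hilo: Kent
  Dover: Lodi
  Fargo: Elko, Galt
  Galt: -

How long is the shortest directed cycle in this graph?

4

For each vertex v, BFS finds the shortest path from v back to v.
The shortest such closed walk is Mesa → Lodi → Elko → Ione → Mesa, length 4.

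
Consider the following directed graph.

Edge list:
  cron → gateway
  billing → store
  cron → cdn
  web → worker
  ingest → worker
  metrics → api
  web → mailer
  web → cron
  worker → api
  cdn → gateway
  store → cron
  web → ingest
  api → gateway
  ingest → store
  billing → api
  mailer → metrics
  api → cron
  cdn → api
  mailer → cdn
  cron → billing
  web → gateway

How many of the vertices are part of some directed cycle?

5

A vertex is on a directed cycle iff it belongs to a strongly connected component of size ≥ 2 (or has a self-loop).
The vertices on cycles are {api, cdn, cron, store, billing} — 5 in total.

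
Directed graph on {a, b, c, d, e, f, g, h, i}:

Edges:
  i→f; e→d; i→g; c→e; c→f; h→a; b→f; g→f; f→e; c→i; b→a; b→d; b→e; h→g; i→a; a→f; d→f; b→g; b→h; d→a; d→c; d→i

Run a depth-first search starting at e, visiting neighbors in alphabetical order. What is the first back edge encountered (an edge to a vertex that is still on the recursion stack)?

f→e

DFS from e (visiting neighbors in alphabetical order); mark gray on enter, black on exit:
e gray
  d gray
    a gray
      f gray
        f→e: e is gray → back edge
First back edge: f → e.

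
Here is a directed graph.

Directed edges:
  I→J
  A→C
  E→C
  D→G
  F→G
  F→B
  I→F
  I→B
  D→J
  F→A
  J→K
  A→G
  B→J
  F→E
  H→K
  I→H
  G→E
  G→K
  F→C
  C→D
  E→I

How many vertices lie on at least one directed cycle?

7

A vertex is on a directed cycle iff it belongs to a strongly connected component of size ≥ 2 (or has a self-loop).
The vertices on cycles are {A, C, D, E, F, G, I} — 7 in total.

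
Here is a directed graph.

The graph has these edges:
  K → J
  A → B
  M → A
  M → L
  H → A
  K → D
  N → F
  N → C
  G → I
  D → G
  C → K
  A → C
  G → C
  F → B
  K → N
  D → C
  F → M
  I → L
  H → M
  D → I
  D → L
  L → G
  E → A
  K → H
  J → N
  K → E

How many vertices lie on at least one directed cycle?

13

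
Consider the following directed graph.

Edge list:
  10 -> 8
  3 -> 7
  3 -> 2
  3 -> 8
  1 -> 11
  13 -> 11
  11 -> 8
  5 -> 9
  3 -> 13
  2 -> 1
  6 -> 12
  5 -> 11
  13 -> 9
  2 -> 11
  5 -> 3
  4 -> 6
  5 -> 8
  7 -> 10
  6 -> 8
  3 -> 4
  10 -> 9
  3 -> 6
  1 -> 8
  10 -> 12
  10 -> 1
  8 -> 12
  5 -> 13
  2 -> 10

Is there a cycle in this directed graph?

DFS with white/gray/black marking, starting from 4:
4 gray
  6 gray
    12 gray
    12 black
    8 gray
      8→12: 12 black — skip
    8 black
  6 black
4 black
1 gray
  1→8: 8 black — skip
  11 gray
    11→8: 8 black — skip
  11 black
1 black
2 gray
  2→1: 1 black — skip
  10 gray
    10→8: 8 black — skip
    10→1: 1 black — skip
    10→12: 12 black — skip
    9 gray
    9 black
  10 black
  2→11: 11 black — skip
2 black
3 gray
  3→6: 6 black — skip
  3→4: 4 black — skip
  3→2: 2 black — skip
  3→8: 8 black — skip
  13 gray
    13→11: 11 black — skip
    13→9: 9 black — skip
  13 black
  7 gray
    7→10: 10 black — skip
  7 black
3 black
5 gray
  5→8: 8 black — skip
  5→3: 3 black — skip
  5→13: 13 black — skip
  5→11: 11 black — skip
  5→9: 9 black — skip
5 black
Every edge goes to a white or black vertex — no back edge, so the graph is acyclic.

No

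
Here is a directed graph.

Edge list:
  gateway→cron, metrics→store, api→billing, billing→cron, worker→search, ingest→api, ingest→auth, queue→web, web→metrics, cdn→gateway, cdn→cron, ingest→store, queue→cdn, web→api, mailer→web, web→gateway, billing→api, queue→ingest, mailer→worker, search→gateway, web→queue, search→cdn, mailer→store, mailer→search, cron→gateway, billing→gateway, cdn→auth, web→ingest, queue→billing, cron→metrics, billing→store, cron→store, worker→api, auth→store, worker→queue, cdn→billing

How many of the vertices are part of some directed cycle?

6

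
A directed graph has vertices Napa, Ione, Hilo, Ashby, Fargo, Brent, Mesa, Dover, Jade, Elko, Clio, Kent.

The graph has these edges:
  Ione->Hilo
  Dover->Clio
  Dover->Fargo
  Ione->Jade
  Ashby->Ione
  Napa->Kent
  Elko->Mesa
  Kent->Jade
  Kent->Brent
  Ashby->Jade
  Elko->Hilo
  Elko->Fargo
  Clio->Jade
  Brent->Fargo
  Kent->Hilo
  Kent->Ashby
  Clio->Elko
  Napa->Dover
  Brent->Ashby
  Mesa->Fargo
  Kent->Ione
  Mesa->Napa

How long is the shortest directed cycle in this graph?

5

For each vertex v, BFS finds the shortest path from v back to v.
The shortest such closed walk is Napa → Dover → Clio → Elko → Mesa → Napa, length 5.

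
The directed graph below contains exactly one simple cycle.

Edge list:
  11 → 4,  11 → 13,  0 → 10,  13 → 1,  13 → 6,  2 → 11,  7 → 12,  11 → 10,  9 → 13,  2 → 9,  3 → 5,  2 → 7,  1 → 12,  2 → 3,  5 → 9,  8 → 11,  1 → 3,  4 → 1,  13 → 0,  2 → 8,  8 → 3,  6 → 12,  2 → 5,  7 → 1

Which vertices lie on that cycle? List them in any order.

DFS with gray/black marking from 13:
13 gray
  1 gray
    3 gray
      5 gray
        9 gray
          9→13: 13 is gray → back edge
Back edge closes the cycle 13 → 1 → 3 → 5 → 9 → 13; its vertices are {1, 3, 5, 9, 13}.

1, 3, 5, 9, 13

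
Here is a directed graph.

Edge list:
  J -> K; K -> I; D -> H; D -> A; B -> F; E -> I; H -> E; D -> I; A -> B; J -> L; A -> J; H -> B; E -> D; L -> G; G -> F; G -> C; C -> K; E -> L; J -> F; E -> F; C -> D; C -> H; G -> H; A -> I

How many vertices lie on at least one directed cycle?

8

A vertex is on a directed cycle iff it belongs to a strongly connected component of size ≥ 2 (or has a self-loop).
The vertices on cycles are {A, C, D, E, G, H, J, L} — 8 in total.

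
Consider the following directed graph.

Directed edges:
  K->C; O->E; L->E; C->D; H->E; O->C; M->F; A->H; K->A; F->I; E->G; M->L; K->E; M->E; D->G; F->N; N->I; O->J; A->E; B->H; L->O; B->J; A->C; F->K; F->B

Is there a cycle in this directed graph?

No

DFS with white/gray/black marking, starting from J:
J gray
J black
A gray
  E gray
    G gray
    G black
  E black
  C gray
    D gray
      D→G: G black — skip
    D black
  C black
  H gray
    H→E: E black — skip
  H black
A black
B gray
  B→J: J black — skip
  B→H: H black — skip
B black
F gray
  N gray
    I gray
    I black
  N black
  K gray
    K→C: C black — skip
    K→E: E black — skip
    K→A: A black — skip
  K black
  F→I: I black — skip
  F→B: B black — skip
F black
L gray
  O gray
    O→E: E black — skip
    O→J: J black — skip
    O→C: C black — skip
  O black
  L→E: E black — skip
L black
M gray
  M→L: L black — skip
  M→F: F black — skip
  M→E: E black — skip
M black
Every edge goes to a white or black vertex — no back edge, so the graph is acyclic.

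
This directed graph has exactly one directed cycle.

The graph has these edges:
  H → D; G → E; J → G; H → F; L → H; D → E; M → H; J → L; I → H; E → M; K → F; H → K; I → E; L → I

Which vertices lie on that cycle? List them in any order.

D, E, H, M

DFS with gray/black marking from H:
H gray
  F gray
  F black
  D gray
    E gray
      M gray
        M→H: H is gray → back edge
Back edge closes the cycle H → D → E → M → H; its vertices are {D, E, H, M}.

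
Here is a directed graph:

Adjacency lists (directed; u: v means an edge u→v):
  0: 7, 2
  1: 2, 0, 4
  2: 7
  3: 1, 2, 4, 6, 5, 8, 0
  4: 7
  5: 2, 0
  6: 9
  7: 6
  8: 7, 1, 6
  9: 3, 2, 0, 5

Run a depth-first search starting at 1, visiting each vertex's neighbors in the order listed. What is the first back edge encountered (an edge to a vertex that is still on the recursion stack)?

3->1

DFS from 1 (visiting each vertex's neighbors in the order listed); mark gray on enter, black on exit:
1 gray
  2 gray
    7 gray
      6 gray
        9 gray
          3 gray
            3→1: 1 is gray → back edge
First back edge: 3 → 1.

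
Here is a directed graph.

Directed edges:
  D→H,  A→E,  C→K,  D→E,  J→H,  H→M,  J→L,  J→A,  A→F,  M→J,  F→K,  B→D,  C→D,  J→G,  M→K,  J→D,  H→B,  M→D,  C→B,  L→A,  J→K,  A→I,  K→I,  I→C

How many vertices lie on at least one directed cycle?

11

A vertex is on a directed cycle iff it belongs to a strongly connected component of size ≥ 2 (or has a self-loop).
The vertices on cycles are {A, B, C, D, F, H, I, J, K, L, M} — 11 in total.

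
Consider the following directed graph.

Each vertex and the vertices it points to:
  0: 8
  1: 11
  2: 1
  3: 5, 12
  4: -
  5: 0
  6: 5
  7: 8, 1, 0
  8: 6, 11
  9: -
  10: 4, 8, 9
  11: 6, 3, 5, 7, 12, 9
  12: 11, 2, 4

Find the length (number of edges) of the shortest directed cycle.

2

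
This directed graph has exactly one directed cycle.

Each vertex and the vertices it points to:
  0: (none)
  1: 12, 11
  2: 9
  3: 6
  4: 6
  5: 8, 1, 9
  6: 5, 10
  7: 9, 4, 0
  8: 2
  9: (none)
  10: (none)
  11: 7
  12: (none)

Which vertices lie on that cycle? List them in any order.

1, 4, 5, 6, 7, 11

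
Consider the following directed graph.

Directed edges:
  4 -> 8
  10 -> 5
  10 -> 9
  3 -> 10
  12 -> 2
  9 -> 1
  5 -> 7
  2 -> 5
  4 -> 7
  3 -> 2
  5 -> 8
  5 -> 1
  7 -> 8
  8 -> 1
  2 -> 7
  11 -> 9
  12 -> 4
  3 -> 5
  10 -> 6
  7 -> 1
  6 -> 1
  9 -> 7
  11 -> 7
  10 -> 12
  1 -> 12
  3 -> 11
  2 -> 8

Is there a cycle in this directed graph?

Yes

DFS with white/gray/black marking, starting from 8:
8 gray
  1 gray
    12 gray
      4 gray
        4→8: 8 is gray → back edge
Back edge found, so a cycle exists: 8 → 1 → 12 → 4 → 8.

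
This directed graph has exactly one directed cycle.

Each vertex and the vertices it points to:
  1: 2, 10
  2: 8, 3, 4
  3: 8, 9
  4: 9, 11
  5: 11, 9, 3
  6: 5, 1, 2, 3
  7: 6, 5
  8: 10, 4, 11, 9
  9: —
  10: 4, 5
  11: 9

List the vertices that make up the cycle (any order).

DFS with gray/black marking from 5:
5 gray
  11 gray
    9 gray
    9 black
  11 black
  5→9: 9 black — skip
  3 gray
    8 gray
      10 gray
        4 gray
          4→9: 9 black — skip
          4→11: 11 black — skip
        4 black
        10→5: 5 is gray → back edge
Back edge closes the cycle 5 → 3 → 8 → 10 → 5; its vertices are {3, 5, 8, 10}.

3, 5, 8, 10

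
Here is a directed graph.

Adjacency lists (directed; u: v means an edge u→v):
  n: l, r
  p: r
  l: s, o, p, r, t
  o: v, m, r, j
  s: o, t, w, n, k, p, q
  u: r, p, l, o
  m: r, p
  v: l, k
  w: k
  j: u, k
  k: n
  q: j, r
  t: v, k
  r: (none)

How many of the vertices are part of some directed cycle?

A vertex is on a directed cycle iff it belongs to a strongly connected component of size ≥ 2 (or has a self-loop).
The vertices on cycles are {j, k, l, n, o, q, s, t, u, v, w} — 11 in total.

11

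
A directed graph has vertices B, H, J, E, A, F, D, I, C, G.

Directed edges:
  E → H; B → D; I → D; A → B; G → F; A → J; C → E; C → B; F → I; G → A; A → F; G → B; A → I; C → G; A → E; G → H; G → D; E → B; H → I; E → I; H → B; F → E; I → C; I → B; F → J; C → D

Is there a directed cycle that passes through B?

B lies on a cycle iff there is a path from B back to itself.
Exploring from B, it never reaches itself; equivalently, its strongly connected component is a singleton.

No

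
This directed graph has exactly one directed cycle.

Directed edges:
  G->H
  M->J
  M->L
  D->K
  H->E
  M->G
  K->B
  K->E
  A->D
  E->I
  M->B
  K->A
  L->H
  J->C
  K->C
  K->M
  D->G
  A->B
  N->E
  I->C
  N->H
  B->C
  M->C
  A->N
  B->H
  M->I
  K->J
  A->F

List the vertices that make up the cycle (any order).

DFS with gray/black marking from K:
K gray
  C gray
  C black
  J gray
    J→C: C black — skip
  J black
  A gray
    D gray
      G gray
        H gray
          E gray
            I gray
              I→C: C black — skip
            I black
          E black
        H black
      G black
      D→K: K is gray → back edge
Back edge closes the cycle K → A → D → K; its vertices are {A, D, K}.

A, D, K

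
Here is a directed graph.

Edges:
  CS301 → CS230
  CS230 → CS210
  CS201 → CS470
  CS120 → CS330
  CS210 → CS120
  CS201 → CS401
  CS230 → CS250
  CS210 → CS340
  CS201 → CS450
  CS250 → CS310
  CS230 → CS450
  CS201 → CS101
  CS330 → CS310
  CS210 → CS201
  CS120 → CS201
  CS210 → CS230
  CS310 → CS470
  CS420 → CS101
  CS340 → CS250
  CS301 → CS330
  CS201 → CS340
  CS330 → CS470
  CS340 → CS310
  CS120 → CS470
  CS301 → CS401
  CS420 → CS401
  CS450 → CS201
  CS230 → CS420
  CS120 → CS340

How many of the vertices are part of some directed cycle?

A vertex is on a directed cycle iff it belongs to a strongly connected component of size ≥ 2 (or has a self-loop).
The vertices on cycles are {CS201, CS210, CS230, CS450} — 4 in total.

4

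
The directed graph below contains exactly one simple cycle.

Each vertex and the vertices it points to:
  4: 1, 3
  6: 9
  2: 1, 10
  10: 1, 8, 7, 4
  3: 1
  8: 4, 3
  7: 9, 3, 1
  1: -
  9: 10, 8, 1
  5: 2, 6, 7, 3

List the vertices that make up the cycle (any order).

DFS with gray/black marking from 9:
9 gray
  10 gray
    1 gray
    1 black
    8 gray
      4 gray
        4→1: 1 black — skip
        3 gray
          3→1: 1 black — skip
        3 black
      4 black
      8→3: 3 black — skip
    8 black
    7 gray
      7→9: 9 is gray → back edge
Back edge closes the cycle 9 → 10 → 7 → 9; its vertices are {7, 9, 10}.

7, 9, 10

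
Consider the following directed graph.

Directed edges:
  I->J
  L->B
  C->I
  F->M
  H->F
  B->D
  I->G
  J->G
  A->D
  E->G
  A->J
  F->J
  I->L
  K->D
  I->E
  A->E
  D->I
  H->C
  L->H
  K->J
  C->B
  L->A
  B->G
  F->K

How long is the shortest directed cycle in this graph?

For each vertex v, BFS finds the shortest path from v back to v.
The shortest such closed walk is L → B → D → I → L, length 4.

4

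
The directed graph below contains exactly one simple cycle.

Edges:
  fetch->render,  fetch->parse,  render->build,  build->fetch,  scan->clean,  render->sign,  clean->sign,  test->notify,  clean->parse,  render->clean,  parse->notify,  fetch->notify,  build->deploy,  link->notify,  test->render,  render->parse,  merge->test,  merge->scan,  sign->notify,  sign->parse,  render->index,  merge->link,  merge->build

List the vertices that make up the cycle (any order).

build, fetch, render

DFS with gray/black marking from build:
build gray
  fetch gray
    render gray
      render→build: build is gray → back edge
Back edge closes the cycle build → fetch → render → build; its vertices are {build, fetch, render}.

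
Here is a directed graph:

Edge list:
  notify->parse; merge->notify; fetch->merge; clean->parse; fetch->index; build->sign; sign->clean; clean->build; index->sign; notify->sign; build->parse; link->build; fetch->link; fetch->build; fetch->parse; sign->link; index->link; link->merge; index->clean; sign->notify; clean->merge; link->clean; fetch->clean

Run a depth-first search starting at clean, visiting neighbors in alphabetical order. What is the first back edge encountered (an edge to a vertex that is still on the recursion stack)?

sign→clean

DFS from clean (visiting neighbors in alphabetical order); mark gray on enter, black on exit:
clean gray
  build gray
    parse gray
    parse black
    sign gray
      sign→clean: clean is gray → back edge
First back edge: sign → clean.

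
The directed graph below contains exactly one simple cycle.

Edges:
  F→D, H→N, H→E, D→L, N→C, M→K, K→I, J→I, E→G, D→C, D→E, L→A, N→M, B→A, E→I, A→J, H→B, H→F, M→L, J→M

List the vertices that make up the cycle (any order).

DFS with gray/black marking from M:
M gray
  K gray
    I gray
    I black
  K black
  L gray
    A gray
      J gray
        J→I: I black — skip
        J→M: M is gray → back edge
Back edge closes the cycle M → L → A → J → M; its vertices are {A, J, L, M}.

A, J, L, M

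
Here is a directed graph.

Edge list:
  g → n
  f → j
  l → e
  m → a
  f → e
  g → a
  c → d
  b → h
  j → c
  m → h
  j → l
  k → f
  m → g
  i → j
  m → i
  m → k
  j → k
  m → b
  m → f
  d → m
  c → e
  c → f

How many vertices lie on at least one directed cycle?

7

A vertex is on a directed cycle iff it belongs to a strongly connected component of size ≥ 2 (or has a self-loop).
The vertices on cycles are {c, d, f, i, j, k, m} — 7 in total.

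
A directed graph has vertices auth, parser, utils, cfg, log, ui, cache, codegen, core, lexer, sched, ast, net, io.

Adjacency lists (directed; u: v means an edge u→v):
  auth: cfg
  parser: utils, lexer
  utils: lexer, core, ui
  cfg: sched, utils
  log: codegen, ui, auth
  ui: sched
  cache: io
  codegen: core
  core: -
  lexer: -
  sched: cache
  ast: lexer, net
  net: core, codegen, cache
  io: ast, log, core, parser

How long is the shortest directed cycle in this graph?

For each vertex v, BFS finds the shortest path from v back to v.
The shortest such closed walk is io → ast → net → cache → io, length 4.

4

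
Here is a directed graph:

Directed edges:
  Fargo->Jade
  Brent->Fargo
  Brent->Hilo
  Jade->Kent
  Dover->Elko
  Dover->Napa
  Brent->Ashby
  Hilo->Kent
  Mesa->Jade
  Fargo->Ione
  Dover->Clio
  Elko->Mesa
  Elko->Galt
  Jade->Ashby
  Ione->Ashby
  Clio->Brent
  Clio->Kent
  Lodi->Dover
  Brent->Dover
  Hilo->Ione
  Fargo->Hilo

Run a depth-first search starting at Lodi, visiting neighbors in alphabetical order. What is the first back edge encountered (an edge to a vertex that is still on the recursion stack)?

Brent->Dover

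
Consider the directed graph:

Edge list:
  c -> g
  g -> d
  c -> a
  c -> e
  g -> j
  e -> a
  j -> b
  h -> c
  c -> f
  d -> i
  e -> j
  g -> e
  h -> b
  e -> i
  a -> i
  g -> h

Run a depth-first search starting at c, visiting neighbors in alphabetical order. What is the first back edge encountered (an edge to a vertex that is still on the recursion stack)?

h→c

DFS from c (visiting neighbors in alphabetical order); mark gray on enter, black on exit:
c gray
  a gray
    i gray
    i black
  a black
  e gray
    e→a: a black — skip
    e→i: i black — skip
    j gray
      b gray
      b black
    j black
  e black
  f gray
  f black
  g gray
    d gray
      d→i: i black — skip
    d black
    g→e: e black — skip
    h gray
      h→b: b black — skip
      h→c: c is gray → back edge
First back edge: h → c.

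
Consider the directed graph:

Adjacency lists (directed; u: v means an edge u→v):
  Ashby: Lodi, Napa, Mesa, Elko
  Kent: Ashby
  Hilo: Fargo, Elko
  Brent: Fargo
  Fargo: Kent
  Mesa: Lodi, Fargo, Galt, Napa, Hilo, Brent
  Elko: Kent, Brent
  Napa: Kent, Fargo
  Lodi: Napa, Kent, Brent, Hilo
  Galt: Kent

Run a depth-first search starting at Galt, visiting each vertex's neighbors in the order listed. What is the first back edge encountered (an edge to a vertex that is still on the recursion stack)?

DFS from Galt (visiting each vertex's neighbors in the order listed); mark gray on enter, black on exit:
Galt gray
  Kent gray
    Ashby gray
      Lodi gray
        Napa gray
          Napa→Kent: Kent is gray → back edge
First back edge: Napa → Kent.

Napa→Kent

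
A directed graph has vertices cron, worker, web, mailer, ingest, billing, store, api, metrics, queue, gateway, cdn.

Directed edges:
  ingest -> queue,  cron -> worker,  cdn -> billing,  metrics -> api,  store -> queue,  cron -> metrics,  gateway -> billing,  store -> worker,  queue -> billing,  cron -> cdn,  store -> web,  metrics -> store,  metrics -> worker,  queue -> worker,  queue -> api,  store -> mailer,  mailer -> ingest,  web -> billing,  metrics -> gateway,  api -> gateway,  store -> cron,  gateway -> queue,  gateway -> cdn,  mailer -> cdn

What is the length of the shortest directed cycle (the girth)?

3

For each vertex v, BFS finds the shortest path from v back to v.
The shortest such closed walk is store → cron → metrics → store, length 3.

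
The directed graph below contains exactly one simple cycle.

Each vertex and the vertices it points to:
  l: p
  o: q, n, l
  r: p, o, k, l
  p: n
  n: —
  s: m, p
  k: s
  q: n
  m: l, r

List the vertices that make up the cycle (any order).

DFS with gray/black marking from r:
r gray
  p gray
    n gray
    n black
  p black
  o gray
    q gray
      q→n: n black — skip
    q black
    o→n: n black — skip
    l gray
      l→p: p black — skip
    l black
  o black
  k gray
    s gray
      m gray
        m→l: l black — skip
        m→r: r is gray → back edge
Back edge closes the cycle r → k → s → m → r; its vertices are {k, m, r, s}.

k, m, r, s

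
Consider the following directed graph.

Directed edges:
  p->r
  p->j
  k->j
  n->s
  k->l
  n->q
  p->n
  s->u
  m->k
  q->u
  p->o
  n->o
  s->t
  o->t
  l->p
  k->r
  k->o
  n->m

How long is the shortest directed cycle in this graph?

5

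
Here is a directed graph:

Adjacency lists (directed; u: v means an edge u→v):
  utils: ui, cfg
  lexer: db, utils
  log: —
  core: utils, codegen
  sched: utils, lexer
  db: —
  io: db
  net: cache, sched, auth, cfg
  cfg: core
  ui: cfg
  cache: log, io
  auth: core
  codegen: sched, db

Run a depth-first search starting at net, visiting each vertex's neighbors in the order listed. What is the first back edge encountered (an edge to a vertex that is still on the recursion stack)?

DFS from net (visiting each vertex's neighbors in the order listed); mark gray on enter, black on exit:
net gray
  cache gray
    log gray
    log black
    io gray
      db gray
      db black
    io black
  cache black
  sched gray
    utils gray
      ui gray
        cfg gray
          core gray
            core→utils: utils is gray → back edge
First back edge: core → utils.

core->utils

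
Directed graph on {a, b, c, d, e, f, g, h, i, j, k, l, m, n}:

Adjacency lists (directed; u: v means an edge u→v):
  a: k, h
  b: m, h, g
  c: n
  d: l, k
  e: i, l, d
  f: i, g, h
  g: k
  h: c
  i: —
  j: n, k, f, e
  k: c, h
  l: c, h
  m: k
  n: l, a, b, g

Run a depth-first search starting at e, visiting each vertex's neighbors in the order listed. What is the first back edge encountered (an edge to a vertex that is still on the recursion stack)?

n→l

DFS from e (visiting each vertex's neighbors in the order listed); mark gray on enter, black on exit:
e gray
  i gray
  i black
  l gray
    c gray
      n gray
        n→l: l is gray → back edge
First back edge: n → l.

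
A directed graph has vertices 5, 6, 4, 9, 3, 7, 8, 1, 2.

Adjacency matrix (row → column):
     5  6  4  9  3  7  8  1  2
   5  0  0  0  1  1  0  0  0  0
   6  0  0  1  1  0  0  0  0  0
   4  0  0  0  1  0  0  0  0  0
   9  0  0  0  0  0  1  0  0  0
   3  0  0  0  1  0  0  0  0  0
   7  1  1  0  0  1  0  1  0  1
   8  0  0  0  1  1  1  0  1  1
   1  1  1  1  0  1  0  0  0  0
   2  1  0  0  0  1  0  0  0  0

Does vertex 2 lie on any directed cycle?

Yes

2 is on a cycle iff 2 can reach itself via ≥1 edge.
2 → 3 → 9 → 7 → 2 — yes.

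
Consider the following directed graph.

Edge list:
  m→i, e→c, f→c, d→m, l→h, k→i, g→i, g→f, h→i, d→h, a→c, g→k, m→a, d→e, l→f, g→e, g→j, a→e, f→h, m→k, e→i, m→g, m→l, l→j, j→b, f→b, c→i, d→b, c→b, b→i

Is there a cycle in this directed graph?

DFS with white/gray/black marking, starting from l:
l gray
  j gray
    b gray
      i gray
      i black
    b black
  j black
  f gray
    c gray
      c→b: b black — skip
      c→i: i black — skip
    c black
    f→b: b black — skip
    h gray
      h→i: i black — skip
    h black
  f black
  l→h: h black — skip
l black
a gray
  e gray
    e→i: i black — skip
    e→c: c black — skip
  e black
  a→c: c black — skip
a black
d gray
  d→h: h black — skip
  d→b: b black — skip
  d→e: e black — skip
  m gray
    k gray
      k→i: i black — skip
    k black
    m→a: a black — skip
    m→i: i black — skip
    g gray
      g→f: f black — skip
      g→k: k black — skip
      g→e: e black — skip
      g→i: i black — skip
      g→j: j black — skip
    g black
    m→l: l black — skip
  m black
d black
Every edge goes to a white or black vertex — no back edge, so the graph is acyclic.

No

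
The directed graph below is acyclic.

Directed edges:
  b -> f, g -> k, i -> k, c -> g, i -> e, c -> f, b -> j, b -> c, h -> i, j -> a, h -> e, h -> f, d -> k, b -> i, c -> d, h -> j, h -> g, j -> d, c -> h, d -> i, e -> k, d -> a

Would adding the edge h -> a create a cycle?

Adding h→a creates a cycle iff a can already reach h.
Explore from a: no path reaches h. The graph stays acyclic.

No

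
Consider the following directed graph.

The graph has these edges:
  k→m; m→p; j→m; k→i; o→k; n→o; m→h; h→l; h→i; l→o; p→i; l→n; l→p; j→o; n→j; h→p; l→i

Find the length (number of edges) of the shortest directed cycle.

5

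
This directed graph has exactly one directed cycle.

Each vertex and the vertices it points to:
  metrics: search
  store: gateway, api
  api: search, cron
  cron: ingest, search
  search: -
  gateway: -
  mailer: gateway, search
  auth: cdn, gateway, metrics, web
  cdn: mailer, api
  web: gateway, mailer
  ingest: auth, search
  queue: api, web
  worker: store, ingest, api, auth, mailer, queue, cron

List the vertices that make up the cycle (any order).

DFS with gray/black marking from auth:
auth gray
  cdn gray
    mailer gray
      gateway gray
      gateway black
      search gray
      search black
    mailer black
    api gray
      api→search: search black — skip
      cron gray
        ingest gray
          ingest→auth: auth is gray → back edge
Back edge closes the cycle auth → cdn → api → cron → ingest → auth; its vertices are {api, cdn, auth, cron, ingest}.

api, cdn, auth, cron, ingest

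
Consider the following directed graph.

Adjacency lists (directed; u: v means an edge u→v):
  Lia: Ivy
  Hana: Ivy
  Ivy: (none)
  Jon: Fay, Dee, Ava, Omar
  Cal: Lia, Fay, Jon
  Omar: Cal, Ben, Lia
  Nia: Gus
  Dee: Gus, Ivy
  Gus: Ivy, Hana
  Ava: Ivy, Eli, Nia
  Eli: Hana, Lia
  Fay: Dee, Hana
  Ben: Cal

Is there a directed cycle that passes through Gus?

No

Gus lies on a cycle iff there is a path from Gus back to itself.
Exploring from Gus, it never reaches itself; equivalently, its strongly connected component is a singleton.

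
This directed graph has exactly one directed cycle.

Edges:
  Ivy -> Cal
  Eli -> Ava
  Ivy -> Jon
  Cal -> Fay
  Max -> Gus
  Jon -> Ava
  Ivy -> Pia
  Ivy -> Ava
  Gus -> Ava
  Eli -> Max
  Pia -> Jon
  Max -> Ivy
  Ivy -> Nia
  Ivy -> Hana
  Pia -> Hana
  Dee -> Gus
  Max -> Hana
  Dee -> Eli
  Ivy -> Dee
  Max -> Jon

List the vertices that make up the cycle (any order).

Dee, Eli, Ivy, Max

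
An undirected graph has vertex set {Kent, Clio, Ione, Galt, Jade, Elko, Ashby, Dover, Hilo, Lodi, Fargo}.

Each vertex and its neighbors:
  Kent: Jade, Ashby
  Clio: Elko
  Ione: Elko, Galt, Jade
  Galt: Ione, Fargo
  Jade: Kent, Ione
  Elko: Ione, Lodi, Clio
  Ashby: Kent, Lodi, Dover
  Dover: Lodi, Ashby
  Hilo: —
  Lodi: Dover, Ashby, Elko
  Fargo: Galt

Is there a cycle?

DFS, tracking each vertex's parent; an edge to a visited non-parent vertex closes a cycle.
Start from Galt:
visit Galt (parent –)
  visit Ione (parent Galt)
    visit Elko (parent Ione)
      Elko–Ione: parent, skip
      visit Lodi (parent Elko)
        visit Dover (parent Lodi)
          Dover–Lodi: parent, skip
          visit Ashby (parent Dover)
            visit Kent (parent Ashby)
              visit Jade (parent Kent)
                Jade–Kent: parent, skip
                Jade–Ione: Ione visited and ≠ parent → cycle
Cycle: Ione – Elko – Lodi – Dover – Ashby – Kent – Jade – Ione.

Yes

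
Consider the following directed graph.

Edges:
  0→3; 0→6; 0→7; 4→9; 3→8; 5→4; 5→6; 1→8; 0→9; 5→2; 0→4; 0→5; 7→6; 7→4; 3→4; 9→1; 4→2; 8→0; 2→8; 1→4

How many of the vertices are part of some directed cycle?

A vertex is on a directed cycle iff it belongs to a strongly connected component of size ≥ 2 (or has a self-loop).
The vertices on cycles are {0, 1, 2, 3, 4, 5, 7, 8, 9} — 9 in total.

9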